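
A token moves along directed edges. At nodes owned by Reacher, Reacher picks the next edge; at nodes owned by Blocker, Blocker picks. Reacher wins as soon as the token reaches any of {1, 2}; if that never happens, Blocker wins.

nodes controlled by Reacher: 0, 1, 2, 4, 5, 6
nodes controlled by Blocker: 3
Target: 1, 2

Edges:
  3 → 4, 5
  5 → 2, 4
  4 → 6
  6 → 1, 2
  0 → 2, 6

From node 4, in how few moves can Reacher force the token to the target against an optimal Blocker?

2

A0 = {1, 2}
A1: add {0, 5, 6} — 0 (Reacher) has 0→2; 5 (Reacher) has 5→2; 6 (Reacher) has 6→1.
A2: add {4} — 4 (Reacher) has 4→6.
4 enters the attractor at level 2, so Reacher can force the target in 2 moves from there.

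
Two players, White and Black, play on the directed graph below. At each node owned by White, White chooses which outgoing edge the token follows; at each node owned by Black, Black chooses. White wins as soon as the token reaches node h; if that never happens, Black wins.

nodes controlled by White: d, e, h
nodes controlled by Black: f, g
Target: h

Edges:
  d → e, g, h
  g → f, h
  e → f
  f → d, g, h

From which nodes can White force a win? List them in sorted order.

d, h

A0 = {h}
A1: add {d} — d (White) has d→h.
A2 = A1; e.g. e (White) has no edge into A1. Fixed point.
White's winning region = {d, h}.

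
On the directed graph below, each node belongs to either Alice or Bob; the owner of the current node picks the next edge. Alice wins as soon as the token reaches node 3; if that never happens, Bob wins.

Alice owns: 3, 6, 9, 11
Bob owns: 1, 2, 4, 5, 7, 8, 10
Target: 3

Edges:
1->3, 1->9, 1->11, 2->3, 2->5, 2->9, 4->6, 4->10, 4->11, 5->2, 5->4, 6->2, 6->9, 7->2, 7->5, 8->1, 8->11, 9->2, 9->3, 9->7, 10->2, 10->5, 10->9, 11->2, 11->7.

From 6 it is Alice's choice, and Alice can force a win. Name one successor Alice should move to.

A0 = {3}
A1: add {9} — 9 (Alice) has 9→3.
A2: add {6} — 6 (Alice) has 6→9.
A3 = A2; e.g. 1 (Bob) can still go to 11. Fixed point.
From 6, successor 9 is in the attractor (rank 1); the other successor 2 is not.

9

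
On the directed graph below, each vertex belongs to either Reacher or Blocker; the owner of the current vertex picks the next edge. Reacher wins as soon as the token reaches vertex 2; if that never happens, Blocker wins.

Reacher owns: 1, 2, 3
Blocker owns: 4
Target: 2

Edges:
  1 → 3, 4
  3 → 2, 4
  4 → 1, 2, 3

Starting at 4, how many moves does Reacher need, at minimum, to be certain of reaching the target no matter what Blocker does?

A0 = {2}
A1: add {3} — 3 (Reacher) has 3→2.
A2: add {1} — 1 (Reacher) has 1→3.
A3: add {4} — 4 (Blocker): all of {1, 2, 3} already in.
A3 = all vertices. Fixed point.
4 enters the attractor at level 3, so Reacher can force the target in 3 moves from there.

3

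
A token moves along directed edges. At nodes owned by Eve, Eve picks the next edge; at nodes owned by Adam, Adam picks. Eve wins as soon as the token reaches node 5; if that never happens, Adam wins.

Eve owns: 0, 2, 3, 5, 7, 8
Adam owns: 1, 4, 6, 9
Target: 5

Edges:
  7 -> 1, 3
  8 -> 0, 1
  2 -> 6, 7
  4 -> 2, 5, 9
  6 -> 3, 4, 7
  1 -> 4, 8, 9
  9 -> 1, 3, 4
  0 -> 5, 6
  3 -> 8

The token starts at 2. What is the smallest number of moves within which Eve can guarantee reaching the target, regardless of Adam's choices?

A0 = {5}
A1: add {0} — 0 (Eve) has 0→5.
A2: add {8} — 8 (Eve) has 8→0.
A3: add {3} — 3 (Eve) has 3→8.
A4: add {7} — 7 (Eve) has 7→3.
A5: add {2} — 2 (Eve) has 2→7.
A6 = A5; e.g. 1 (Adam) can still go to 4. Fixed point.
2 enters the attractor at level 5, so Eve can force the target in 5 moves from there.

5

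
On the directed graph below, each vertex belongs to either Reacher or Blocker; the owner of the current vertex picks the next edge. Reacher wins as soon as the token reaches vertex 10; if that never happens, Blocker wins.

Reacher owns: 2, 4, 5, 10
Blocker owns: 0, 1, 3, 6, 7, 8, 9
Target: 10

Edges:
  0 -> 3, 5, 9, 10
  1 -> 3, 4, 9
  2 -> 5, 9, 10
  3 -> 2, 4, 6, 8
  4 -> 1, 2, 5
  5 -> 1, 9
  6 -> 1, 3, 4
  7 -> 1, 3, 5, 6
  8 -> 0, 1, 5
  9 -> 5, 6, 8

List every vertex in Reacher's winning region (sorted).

A0 = {10}
A1: add {2} — 2 (Reacher) has 2→10.
A2: add {4} — 4 (Reacher) has 4→2.
A3 = A2; e.g. 0 (Blocker) can still go to 3. Fixed point.
Reacher's winning region = {2, 4, 10}.

2, 4, 10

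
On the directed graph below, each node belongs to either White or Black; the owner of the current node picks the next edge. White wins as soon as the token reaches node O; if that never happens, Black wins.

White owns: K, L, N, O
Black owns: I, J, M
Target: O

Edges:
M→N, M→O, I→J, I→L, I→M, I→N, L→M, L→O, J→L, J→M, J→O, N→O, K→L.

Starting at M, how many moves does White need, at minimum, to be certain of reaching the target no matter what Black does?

A0 = {O}
A1: add {L, N} — L (White) has L→O; N (White) has N→O.
A2: add {K, M} — K (White) has K→L; M (Black): all of {N, O} already in.
M enters the attractor at level 2, so White can force the target in 2 moves from there.

2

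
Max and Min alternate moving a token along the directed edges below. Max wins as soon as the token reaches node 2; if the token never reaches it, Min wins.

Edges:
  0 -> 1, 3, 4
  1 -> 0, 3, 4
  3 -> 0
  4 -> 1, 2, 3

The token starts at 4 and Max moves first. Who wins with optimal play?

Track states (vertex, player-to-move).
A0 = {(2,Max), (2,Min)}
A1: add {(4,Max)}.
(4,Max) ∈ A1 ⇒ Max forces the target.

Max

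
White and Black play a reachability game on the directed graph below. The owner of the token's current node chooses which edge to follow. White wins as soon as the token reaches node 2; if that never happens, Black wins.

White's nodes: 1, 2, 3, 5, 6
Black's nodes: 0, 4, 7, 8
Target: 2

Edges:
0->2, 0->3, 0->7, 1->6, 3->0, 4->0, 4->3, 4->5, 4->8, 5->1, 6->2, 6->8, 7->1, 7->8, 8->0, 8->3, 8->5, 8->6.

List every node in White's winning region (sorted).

1, 2, 5, 6

A0 = {2}
A1: add {6} — 6 (White) has 6→2.
A2: add {1} — 1 (White) has 1→6.
A3: add {5} — 5 (White) has 5→1.
A4 = A3; e.g. 0 (Black) can still go to 3. Fixed point.
White's winning region = {1, 2, 5, 6}.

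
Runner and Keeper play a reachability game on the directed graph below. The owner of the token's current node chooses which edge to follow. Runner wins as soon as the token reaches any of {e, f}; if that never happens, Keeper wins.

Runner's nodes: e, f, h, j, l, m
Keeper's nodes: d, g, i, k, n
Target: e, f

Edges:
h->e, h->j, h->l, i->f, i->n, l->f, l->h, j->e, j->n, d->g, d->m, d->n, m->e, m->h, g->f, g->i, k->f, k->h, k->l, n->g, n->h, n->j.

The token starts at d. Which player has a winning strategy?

Keeper

A0 = {e, f}
A1: add {h, j, l, m} — h (Runner) has h→e; j (Runner) has j→e; l (Runner) has l→f; m (Runner) has m→e.
A2: add {k} — k (Keeper): all of {f, h, l} already in.
A3 = A2; e.g. d (Keeper) can still go to g. Fixed point.
d never enters the attractor, so Keeper can avoid the target forever.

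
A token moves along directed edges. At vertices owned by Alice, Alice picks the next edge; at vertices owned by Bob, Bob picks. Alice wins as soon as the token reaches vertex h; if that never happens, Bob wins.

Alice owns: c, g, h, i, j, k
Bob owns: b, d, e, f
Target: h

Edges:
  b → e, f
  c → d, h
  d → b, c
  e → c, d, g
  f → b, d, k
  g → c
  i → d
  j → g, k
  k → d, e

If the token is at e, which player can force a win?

A0 = {h}
A1: add {c} — c (Alice) has c→h.
A2: add {g} — g (Alice) has g→c.
A3: add {j} — j (Alice) has j→g.
A4 = A3; e.g. b (Bob) can still go to e. Fixed point.
e never enters the attractor, so Bob can avoid the target forever.

Bob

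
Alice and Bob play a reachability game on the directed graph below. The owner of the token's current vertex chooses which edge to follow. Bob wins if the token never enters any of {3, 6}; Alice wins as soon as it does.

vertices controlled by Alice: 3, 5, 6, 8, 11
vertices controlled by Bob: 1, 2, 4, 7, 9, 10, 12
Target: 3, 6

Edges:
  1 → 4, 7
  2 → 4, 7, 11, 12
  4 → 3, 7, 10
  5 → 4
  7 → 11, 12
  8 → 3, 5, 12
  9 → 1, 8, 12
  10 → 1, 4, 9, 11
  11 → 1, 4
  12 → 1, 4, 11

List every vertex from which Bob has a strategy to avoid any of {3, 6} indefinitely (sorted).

A0 = {3, 6}
A1: add {8} — 8 (Alice) has 8→3.
A2 = A1; e.g. 1 (Bob) can still go to 4. Fixed point.
Alice's attractor = {3, 6, 8}; Bob avoids the target exactly from the complement.

1, 2, 4, 5, 7, 9, 10, 11, 12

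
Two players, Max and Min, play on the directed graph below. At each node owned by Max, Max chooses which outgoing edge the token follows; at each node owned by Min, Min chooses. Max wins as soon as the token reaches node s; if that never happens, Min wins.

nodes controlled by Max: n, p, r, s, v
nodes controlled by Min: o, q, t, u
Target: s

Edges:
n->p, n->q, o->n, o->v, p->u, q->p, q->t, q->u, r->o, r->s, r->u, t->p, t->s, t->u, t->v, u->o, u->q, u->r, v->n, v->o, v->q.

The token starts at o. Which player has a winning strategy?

Min

A0 = {s}
A1: add {r} — r (Max) has r→s.
A2 = A1; e.g. n (Max) has no edge into A1. Fixed point.
o never enters the attractor, so Min can avoid the target forever.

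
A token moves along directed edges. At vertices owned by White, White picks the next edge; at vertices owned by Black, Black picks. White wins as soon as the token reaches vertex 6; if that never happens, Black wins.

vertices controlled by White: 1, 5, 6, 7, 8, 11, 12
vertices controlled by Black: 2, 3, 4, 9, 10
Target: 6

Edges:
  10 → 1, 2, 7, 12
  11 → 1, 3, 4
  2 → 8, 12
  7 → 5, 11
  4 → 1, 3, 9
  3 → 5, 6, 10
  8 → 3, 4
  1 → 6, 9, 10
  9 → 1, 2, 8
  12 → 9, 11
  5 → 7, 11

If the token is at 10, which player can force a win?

A0 = {6}
A1: add {1} — 1 (White) has 1→6.
A2: add {11} — 11 (White) has 11→1.
A3: add {5, 7, 12} — 5 (White) has 5→11; 7 (White) has 7→11; 12 (White) has 12→11.
A4 = A3; e.g. 2 (Black) can still go to 8. Fixed point.
10 never enters the attractor, so Black can avoid the target forever.

Black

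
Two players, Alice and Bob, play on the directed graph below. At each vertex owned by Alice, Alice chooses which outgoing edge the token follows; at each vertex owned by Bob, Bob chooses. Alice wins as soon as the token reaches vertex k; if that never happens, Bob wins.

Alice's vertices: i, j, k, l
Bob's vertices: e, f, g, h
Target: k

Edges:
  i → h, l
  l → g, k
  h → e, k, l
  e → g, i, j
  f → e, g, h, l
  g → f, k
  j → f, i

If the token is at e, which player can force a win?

Bob

A0 = {k}
A1: add {l} — l (Alice) has l→k.
A2: add {i} — i (Alice) has i→l.
A3: add {j} — j (Alice) has j→i.
A4 = A3; e.g. e (Bob) can still go to g. Fixed point.
e never enters the attractor, so Bob can avoid the target forever.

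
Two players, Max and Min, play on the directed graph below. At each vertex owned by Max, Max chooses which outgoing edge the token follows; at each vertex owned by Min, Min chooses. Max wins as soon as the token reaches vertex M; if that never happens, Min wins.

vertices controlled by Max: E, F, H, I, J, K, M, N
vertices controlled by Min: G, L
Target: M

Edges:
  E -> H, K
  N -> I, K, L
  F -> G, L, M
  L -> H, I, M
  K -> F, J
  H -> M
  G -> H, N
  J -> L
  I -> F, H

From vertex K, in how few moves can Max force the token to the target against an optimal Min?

A0 = {M}
A1: add {F, H} — F (Max) has F→M; H (Max) has H→M.
A2: add {E, I, K} — E (Max) has E→H; I (Max) has I→F; K (Max) has K→F.
K enters the attractor at level 2, so Max can force the target in 2 moves from there.

2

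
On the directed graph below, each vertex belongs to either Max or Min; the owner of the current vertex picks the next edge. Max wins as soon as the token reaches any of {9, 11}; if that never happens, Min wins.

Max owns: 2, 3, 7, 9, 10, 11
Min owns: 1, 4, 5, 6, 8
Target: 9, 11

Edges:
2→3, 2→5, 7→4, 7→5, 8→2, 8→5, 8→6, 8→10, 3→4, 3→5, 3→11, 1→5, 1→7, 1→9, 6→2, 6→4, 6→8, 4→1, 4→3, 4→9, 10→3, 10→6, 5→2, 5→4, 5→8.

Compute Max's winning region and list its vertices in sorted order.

2, 3, 9, 10, 11

A0 = {9, 11}
A1: add {3} — 3 (Max) has 3→11.
A2: add {2, 10} — 2 (Max) has 2→3; 10 (Max) has 10→3.
A3 = A2; e.g. 1 (Min) can still go to 5. Fixed point.
Max's winning region = {2, 3, 9, 10, 11}.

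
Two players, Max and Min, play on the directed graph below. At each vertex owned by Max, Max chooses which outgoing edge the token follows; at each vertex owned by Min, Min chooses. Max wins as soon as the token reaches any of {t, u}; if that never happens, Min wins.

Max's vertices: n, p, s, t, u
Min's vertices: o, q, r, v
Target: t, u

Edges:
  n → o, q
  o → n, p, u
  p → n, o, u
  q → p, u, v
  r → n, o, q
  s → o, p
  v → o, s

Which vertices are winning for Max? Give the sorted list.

p, s, t, u

A0 = {t, u}
A1: add {p} — p (Max) has p→u.
A2: add {s} — s (Max) has s→p.
A3 = A2; e.g. n (Max) has no edge into A2. Fixed point.
Max's winning region = {p, s, t, u}.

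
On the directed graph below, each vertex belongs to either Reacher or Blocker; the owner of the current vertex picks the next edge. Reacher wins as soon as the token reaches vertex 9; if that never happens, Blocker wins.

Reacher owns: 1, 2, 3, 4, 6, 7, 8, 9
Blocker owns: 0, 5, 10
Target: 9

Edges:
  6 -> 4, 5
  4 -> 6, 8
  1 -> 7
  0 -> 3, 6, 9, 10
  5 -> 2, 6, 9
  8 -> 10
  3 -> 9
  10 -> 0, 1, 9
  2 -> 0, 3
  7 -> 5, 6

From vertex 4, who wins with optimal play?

Blocker

A0 = {9}
A1: add {3} — 3 (Reacher) has 3→9.
A2: add {2} — 2 (Reacher) has 2→3.
A3 = A2; e.g. 0 (Blocker) can still go to 6. Fixed point.
4 never enters the attractor, so Blocker can avoid the target forever.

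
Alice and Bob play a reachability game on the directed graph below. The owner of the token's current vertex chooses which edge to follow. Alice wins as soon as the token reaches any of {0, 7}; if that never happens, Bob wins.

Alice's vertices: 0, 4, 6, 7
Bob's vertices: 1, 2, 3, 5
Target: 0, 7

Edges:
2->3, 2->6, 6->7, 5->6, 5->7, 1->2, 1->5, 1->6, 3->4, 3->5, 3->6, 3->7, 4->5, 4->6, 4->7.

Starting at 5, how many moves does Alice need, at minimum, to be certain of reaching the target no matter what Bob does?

2

A0 = {0, 7}
A1: add {4, 6} — 4 (Alice) has 4→7; 6 (Alice) has 6→7.
A2: add {5} — 5 (Bob): all of {6, 7} already in.
5 enters the attractor at level 2, so Alice can force the target in 2 moves from there.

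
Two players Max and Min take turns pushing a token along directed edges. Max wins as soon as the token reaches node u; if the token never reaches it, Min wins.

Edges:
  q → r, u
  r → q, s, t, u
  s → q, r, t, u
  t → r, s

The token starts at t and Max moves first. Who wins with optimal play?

Min

Track states (vertex, player-to-move).
A0 = {(u,Max), (u,Min)}
A1: add {(q,Max), (r,Max), (s,Max)}.
A2: add {(q,Min), (t,Min)}.
A3 = A2; e.g. (r,Min) stays out. (t,Max) never enters ⇒ Min avoids the target.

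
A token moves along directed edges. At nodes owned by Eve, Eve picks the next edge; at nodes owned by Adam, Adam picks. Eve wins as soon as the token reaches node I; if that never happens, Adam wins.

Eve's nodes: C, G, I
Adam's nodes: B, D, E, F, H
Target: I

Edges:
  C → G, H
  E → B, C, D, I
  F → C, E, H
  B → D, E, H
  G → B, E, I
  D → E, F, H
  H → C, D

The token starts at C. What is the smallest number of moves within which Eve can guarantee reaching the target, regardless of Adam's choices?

A0 = {I}
A1: add {G} — G (Eve) has G→I.
A2: add {C} — C (Eve) has C→G.
A3 = A2; e.g. B (Adam) can still go to D. Fixed point.
C enters the attractor at level 2, so Eve can force the target in 2 moves from there.

2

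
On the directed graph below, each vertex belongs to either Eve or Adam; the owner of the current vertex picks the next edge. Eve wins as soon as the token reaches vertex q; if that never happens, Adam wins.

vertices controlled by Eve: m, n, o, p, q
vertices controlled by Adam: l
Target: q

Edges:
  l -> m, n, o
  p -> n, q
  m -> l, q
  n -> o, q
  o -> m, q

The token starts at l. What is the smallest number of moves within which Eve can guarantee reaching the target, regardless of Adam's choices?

2

A0 = {q}
A1: add {m, n, o, p} — m (Eve) has m→q; n (Eve) has n→q; o (Eve) has o→q; p (Eve) has p→q.
A2: add {l} — l (Adam): all of {m, n, o} already in.
A2 = all vertices. Fixed point.
l enters the attractor at level 2, so Eve can force the target in 2 moves from there.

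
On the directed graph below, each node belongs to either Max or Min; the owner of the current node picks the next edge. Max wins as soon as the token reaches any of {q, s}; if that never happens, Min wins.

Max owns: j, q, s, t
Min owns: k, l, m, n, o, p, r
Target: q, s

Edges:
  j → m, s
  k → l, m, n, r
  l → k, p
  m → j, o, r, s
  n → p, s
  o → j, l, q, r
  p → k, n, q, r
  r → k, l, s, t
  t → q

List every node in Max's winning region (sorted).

A0 = {q, s}
A1: add {j, t} — j (Max) has j→s; t (Max) has t→q.
A2 = A1; e.g. k (Min) can still go to l. Fixed point.
Max's winning region = {j, q, s, t}.

j, q, s, t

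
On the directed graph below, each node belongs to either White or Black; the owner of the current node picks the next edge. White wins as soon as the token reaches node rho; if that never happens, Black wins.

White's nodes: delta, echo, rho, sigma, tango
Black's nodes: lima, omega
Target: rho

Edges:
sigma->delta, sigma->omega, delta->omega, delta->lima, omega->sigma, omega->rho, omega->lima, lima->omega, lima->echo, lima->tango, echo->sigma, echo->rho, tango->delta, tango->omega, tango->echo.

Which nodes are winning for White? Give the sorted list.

A0 = {rho}
A1: add {echo} — echo (White) has echo→rho.
A2: add {tango} — tango (White) has tango→echo.
A3 = A2; e.g. sigma (White) has no edge into A2. Fixed point.
White's winning region = {echo, rho, tango}.

echo, rho, tango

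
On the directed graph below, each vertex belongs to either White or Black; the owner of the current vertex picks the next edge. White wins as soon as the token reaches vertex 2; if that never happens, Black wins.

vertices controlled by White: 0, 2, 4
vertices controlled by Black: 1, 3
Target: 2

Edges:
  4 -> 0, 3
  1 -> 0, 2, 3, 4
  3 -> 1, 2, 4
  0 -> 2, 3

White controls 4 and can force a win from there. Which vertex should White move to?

0

A0 = {2}
A1: add {0} — 0 (White) has 0→2.
A2: add {4} — 4 (White) has 4→0.
A3 = A2; e.g. 1 (Black) can still go to 3. Fixed point.
From 4, successor 0 is in the attractor (rank 1); the other successor 3 is not.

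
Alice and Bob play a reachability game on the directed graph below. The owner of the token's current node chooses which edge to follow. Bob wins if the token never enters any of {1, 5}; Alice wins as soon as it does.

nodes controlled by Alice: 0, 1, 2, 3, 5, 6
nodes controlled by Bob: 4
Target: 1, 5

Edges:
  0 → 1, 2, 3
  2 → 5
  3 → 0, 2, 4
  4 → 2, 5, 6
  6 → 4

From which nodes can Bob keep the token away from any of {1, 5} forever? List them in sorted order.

4, 6

A0 = {1, 5}
A1: add {0, 2} — 0 (Alice) has 0→1; 2 (Alice) has 2→5.
A2: add {3} — 3 (Alice) has 3→0.
A3 = A2; e.g. 4 (Bob) can still go to 6. Fixed point.
Alice's attractor = {0, 1, 2, 3, 5}; Bob avoids the target exactly from the complement.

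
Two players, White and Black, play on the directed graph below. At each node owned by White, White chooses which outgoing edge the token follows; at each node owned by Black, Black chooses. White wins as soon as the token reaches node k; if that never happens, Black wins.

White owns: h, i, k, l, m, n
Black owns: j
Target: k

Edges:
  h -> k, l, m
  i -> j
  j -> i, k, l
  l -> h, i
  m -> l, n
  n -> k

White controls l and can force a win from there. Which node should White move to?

A0 = {k}
A1: add {h, n} — h (White) has h→k; n (White) has n→k.
A2: add {l, m} — l (White) has l→h; m (White) has m→n.
A3 = A2; e.g. i (White) has no edge into A2. Fixed point.
From l, successor h is in the attractor (rank 1); the other successor i is not.

h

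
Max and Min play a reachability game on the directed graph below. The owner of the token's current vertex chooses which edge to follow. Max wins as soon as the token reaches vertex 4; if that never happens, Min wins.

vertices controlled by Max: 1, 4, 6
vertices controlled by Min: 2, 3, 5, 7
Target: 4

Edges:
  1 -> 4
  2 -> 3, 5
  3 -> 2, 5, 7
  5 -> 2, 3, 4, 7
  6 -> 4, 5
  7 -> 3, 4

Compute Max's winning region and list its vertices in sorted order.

1, 4, 6

A0 = {4}
A1: add {1, 6} — 1 (Max) has 1→4; 6 (Max) has 6→4.
A2 = A1; e.g. 2 (Min) can still go to 3. Fixed point.
Max's winning region = {1, 4, 6}.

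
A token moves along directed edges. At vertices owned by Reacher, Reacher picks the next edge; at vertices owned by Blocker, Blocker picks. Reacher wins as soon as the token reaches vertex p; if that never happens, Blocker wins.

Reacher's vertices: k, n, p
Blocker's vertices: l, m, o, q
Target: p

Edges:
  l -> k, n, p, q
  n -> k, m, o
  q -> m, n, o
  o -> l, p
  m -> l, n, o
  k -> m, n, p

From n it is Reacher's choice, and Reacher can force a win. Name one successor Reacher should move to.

k

A0 = {p}
A1: add {k} — k (Reacher) has k→p.
A2: add {n} — n (Reacher) has n→k.
A3 = A2; e.g. l (Blocker) can still go to q. Fixed point.
From n, successor k is in the attractor (rank 1); the other successors m, o are not.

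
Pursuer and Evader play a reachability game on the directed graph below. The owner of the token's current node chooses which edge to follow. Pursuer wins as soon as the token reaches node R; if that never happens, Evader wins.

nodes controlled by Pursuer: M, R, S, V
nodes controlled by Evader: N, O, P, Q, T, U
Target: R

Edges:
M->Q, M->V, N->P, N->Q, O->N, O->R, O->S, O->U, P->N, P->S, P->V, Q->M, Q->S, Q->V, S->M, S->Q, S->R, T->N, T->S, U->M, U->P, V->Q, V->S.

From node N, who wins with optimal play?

Evader

A0 = {R}
A1: add {S} — S (Pursuer) has S→R.
A2: add {V} — V (Pursuer) has V→S.
A3: add {M} — M (Pursuer) has M→V.
A4: add {Q} — Q (Evader): all of {M, S, V} already in.
A5 = A4; e.g. N (Evader) can still go to P. Fixed point.
N never enters the attractor, so Evader can avoid the target forever.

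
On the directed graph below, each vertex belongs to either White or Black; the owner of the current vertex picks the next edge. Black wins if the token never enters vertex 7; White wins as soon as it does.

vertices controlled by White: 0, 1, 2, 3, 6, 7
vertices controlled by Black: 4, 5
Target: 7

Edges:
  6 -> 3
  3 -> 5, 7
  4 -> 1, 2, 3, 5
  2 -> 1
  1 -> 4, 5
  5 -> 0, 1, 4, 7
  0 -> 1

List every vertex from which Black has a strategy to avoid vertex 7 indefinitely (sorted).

A0 = {7}
A1: add {3} — 3 (White) has 3→7.
A2: add {6} — 6 (White) has 6→3.
A3 = A2; e.g. 0 (White) has no edge into A2. Fixed point.
White's attractor = {3, 6, 7}; Black avoids the target exactly from the complement.

0, 1, 2, 4, 5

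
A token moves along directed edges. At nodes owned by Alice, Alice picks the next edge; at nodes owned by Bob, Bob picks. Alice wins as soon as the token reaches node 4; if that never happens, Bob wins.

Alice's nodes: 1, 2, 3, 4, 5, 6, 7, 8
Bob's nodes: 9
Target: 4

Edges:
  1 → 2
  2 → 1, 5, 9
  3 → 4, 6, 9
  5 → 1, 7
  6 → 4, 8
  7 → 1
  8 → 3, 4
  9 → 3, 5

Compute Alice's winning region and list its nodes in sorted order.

A0 = {4}
A1: add {3, 6, 8} — 3 (Alice) has 3→4; 6 (Alice) has 6→4; 8 (Alice) has 8→4.
A2 = A1; e.g. 1 (Alice) has no edge into A1. Fixed point.
Alice's winning region = {3, 4, 6, 8}.

3, 4, 6, 8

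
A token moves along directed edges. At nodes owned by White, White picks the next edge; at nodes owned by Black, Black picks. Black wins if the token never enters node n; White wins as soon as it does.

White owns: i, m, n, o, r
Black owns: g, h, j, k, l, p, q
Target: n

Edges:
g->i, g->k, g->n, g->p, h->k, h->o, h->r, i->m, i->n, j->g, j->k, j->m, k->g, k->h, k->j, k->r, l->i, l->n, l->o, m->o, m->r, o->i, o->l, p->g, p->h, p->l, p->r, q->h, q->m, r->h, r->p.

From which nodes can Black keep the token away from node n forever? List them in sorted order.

g, h, j, k, p, q, r

A0 = {n}
A1: add {i} — i (White) has i→n.
A2: add {o} — o (White) has o→i.
A3: add {l, m} — l (Black): all of {i, n, o} already in; m (White) has m→o.
A4 = A3; e.g. g (Black) can still go to k. Fixed point.
White's attractor = {i, l, m, n, o}; Black avoids the target exactly from the complement.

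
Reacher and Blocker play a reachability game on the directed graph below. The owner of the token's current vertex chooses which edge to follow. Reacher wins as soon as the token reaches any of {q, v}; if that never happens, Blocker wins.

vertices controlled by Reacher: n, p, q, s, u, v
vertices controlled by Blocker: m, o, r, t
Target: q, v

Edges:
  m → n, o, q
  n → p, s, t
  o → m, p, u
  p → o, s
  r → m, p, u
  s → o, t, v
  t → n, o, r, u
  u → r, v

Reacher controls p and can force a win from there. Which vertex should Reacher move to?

A0 = {q, v}
A1: add {s, u} — s (Reacher) has s→v; u (Reacher) has u→v.
A2: add {n, p} — n (Reacher) has n→s; p (Reacher) has p→s.
A3 = A2; e.g. m (Blocker) can still go to o. Fixed point.
From p, successor s is in the attractor (rank 1); the other successor o is not.

s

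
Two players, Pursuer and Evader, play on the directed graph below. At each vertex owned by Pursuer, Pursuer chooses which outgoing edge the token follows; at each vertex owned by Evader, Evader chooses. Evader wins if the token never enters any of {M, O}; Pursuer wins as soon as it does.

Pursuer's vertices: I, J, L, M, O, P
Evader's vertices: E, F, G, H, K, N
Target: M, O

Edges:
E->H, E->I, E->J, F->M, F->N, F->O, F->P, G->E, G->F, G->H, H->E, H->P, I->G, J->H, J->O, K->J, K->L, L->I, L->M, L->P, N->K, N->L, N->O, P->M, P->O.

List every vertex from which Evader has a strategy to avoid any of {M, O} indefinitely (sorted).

A0 = {M, O}
A1: add {J, L, P} — J (Pursuer) has J→O; L (Pursuer) has L→M; P (Pursuer) has P→M.
A2: add {K} — K (Evader): all of {J, L} already in.
A3: add {N} — N (Evader): all of {K, L, O} already in.
A4: add {F} — F (Evader): all of {M, N, O, P} already in.
A5 = A4; e.g. E (Evader) can still go to H. Fixed point.
Pursuer's attractor = {F, J, K, L, M, N, O, P}; Evader avoids the target exactly from the complement.

E, G, H, I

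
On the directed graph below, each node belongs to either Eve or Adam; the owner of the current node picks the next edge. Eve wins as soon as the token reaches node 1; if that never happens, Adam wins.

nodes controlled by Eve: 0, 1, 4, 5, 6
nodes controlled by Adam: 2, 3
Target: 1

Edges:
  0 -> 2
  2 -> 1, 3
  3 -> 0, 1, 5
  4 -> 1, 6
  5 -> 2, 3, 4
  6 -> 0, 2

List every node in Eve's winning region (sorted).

1, 4, 5

A0 = {1}
A1: add {4} — 4 (Eve) has 4→1.
A2: add {5} — 5 (Eve) has 5→4.
A3 = A2; e.g. 0 (Eve) has no edge into A2. Fixed point.
Eve's winning region = {1, 4, 5}.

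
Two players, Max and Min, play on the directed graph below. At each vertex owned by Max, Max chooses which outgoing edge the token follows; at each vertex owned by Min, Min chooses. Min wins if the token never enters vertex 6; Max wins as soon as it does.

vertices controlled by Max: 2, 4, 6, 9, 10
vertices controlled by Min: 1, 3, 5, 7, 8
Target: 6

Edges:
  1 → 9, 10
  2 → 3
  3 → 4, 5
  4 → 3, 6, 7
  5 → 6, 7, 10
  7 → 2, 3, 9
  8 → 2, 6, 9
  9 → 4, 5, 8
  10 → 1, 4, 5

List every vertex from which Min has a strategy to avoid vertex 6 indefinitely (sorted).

A0 = {6}
A1: add {4} — 4 (Max) has 4→6.
A2: add {9, 10} — 9 (Max) has 9→4; 10 (Max) has 10→4.
A3: add {1} — 1 (Min): all of {9, 10} already in.
A4 = A3; e.g. 2 (Max) has no edge into A3. Fixed point.
Max's attractor = {1, 4, 6, 9, 10}; Min avoids the target exactly from the complement.

2, 3, 5, 7, 8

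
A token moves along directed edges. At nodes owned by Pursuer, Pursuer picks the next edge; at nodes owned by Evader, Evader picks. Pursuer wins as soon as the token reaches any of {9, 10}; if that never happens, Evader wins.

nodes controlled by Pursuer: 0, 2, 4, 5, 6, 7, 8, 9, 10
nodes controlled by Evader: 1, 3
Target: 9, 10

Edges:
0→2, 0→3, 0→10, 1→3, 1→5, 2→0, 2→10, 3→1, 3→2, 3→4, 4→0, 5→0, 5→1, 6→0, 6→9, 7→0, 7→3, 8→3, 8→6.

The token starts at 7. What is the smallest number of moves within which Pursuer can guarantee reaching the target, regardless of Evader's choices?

2

A0 = {9, 10}
A1: add {0, 2, 6} — 0 (Pursuer) has 0→10; 2 (Pursuer) has 2→10; 6 (Pursuer) has 6→9.
A2: add {4, 5, 7, 8} — 4 (Pursuer) has 4→0; 5 (Pursuer) has 5→0; 7 (Pursuer) has 7→0; 8 (Pursuer) has 8→6.
A3 = A2; e.g. 1 (Evader) can still go to 3. Fixed point.
7 enters the attractor at level 2, so Pursuer can force the target in 2 moves from there.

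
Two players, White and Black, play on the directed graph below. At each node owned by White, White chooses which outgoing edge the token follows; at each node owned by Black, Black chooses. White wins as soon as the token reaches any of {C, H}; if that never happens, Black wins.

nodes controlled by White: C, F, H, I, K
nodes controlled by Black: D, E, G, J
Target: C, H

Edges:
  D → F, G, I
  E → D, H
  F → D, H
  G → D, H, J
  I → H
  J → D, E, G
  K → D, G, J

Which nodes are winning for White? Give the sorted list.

C, F, H, I

A0 = {C, H}
A1: add {F, I} — F (White) has F→H; I (White) has I→H.
A2 = A1; e.g. D (Black) can still go to G. Fixed point.
White's winning region = {C, F, H, I}.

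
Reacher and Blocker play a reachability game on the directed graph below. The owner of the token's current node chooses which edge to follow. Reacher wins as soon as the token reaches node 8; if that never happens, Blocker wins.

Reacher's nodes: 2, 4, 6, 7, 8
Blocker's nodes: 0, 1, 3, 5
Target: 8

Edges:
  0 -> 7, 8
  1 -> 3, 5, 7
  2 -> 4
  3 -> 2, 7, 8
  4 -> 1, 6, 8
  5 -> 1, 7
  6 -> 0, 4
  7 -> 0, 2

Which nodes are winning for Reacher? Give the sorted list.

A0 = {8}
A1: add {4} — 4 (Reacher) has 4→8.
A2: add {2, 6} — 2 (Reacher) has 2→4; 6 (Reacher) has 6→4.
A3: add {7} — 7 (Reacher) has 7→2.
A4: add {0, 3} — 0 (Blocker): all of {7, 8} already in; 3 (Blocker): all of {2, 7, 8} already in.
A5 = A4; e.g. 1 (Blocker) can still go to 5. Fixed point.
Reacher's winning region = {0, 2, 3, 4, 6, 7, 8}.

0, 2, 3, 4, 6, 7, 8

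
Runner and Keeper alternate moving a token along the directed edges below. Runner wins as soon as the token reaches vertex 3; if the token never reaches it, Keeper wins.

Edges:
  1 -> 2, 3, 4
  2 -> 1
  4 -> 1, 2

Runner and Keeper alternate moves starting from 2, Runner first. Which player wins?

Track states (vertex, player-to-move).
A0 = {(3,Runner), (3,Keeper)}
A1: add {(1,Runner)}.
A2: add {(2,Keeper)}.
A3: add {(4,Runner)}.
A4 = A3; e.g. (1,Keeper) stays out. (2,Runner) never enters ⇒ Keeper avoids the target.

Keeper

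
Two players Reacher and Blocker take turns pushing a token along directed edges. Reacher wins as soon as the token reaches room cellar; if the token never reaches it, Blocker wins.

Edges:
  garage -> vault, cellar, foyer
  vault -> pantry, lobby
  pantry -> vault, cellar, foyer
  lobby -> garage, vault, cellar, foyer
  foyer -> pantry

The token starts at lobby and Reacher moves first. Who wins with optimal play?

Reacher

Track states (vertex, player-to-move).
A0 = {(cellar,Reacher), (cellar,Blocker)}
A1: add {(garage,Reacher), (pantry,Reacher), (lobby,Reacher)}.
(lobby,Reacher) ∈ A1 ⇒ Reacher forces the target.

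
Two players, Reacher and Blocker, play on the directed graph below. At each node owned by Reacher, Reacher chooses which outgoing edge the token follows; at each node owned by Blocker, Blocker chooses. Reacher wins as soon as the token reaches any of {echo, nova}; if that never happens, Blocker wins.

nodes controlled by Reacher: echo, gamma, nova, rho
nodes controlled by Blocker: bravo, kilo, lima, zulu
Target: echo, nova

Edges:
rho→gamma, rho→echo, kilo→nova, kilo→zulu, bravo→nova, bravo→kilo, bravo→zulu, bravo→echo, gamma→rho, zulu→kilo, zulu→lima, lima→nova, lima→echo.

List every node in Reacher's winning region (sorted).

echo, gamma, lima, nova, rho

A0 = {echo, nova}
A1: add {lima, rho} — rho (Reacher) has rho→echo; lima (Blocker): all of {nova, echo} already in.
A2: add {gamma} — gamma (Reacher) has gamma→rho.
A3 = A2; e.g. kilo (Blocker) can still go to zulu. Fixed point.
Reacher's winning region = {echo, gamma, lima, nova, rho}.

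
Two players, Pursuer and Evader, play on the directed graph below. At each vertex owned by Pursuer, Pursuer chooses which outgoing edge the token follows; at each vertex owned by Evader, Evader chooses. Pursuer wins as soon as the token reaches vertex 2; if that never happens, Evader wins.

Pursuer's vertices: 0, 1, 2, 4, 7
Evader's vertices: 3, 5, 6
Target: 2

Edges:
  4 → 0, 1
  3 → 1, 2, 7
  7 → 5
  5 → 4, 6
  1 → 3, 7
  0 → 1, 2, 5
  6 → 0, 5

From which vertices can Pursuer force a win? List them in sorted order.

0, 2, 4

A0 = {2}
A1: add {0} — 0 (Pursuer) has 0→2.
A2: add {4} — 4 (Pursuer) has 4→0.
A3 = A2; e.g. 1 (Pursuer) has no edge into A2. Fixed point.
Pursuer's winning region = {0, 2, 4}.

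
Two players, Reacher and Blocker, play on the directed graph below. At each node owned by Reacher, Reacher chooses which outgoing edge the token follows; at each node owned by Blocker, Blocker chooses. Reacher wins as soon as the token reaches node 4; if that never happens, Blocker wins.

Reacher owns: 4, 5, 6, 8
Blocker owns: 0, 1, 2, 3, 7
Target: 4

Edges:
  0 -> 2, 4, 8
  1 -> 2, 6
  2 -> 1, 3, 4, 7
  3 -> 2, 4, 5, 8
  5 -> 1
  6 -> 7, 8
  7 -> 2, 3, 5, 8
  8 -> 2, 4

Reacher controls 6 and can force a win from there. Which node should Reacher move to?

8

A0 = {4}
A1: add {8} — 8 (Reacher) has 8→4.
A2: add {6} — 6 (Reacher) has 6→8.
A3 = A2; e.g. 0 (Blocker) can still go to 2. Fixed point.
From 6, successor 8 is in the attractor (rank 1); the other successor 7 is not.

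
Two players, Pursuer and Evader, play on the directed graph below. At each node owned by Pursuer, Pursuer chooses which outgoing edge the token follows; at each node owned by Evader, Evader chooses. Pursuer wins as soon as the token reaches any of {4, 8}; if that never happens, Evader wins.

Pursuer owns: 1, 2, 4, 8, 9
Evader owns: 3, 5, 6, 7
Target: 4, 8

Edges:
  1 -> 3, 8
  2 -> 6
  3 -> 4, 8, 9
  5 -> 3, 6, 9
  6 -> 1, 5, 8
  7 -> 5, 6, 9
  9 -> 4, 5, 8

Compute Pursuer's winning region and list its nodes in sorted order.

1, 3, 4, 8, 9

A0 = {4, 8}
A1: add {1, 9} — 1 (Pursuer) has 1→8; 9 (Pursuer) has 9→4.
A2: add {3} — 3 (Evader): all of {4, 8, 9} already in.
A3 = A2; e.g. 2 (Pursuer) has no edge into A2. Fixed point.
Pursuer's winning region = {1, 3, 4, 8, 9}.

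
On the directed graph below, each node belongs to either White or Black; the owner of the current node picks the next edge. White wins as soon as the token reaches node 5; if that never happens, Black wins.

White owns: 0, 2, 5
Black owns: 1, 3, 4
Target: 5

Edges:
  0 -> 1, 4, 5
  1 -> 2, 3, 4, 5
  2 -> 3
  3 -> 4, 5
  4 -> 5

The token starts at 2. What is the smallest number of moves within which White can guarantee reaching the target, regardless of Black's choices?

3

A0 = {5}
A1: add {0, 4} — 0 (White) has 0→5; 4 (Black): all of {5} already in.
A2: add {3} — 3 (Black): all of {4, 5} already in.
A3: add {2} — 2 (White) has 2→3.
2 enters the attractor at level 3, so White can force the target in 3 moves from there.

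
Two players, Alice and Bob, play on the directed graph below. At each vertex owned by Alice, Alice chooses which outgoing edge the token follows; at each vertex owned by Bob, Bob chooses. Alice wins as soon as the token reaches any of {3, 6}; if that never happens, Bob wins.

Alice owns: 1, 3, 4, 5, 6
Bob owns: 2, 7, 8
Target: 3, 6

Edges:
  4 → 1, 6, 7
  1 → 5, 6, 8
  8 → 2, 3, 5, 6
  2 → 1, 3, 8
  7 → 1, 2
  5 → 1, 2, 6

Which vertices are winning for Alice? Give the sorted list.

A0 = {3, 6}
A1: add {1, 4, 5} — 1 (Alice) has 1→6; 4 (Alice) has 4→6; 5 (Alice) has 5→6.
A2 = A1; e.g. 2 (Bob) can still go to 8. Fixed point.
Alice's winning region = {1, 3, 4, 5, 6}.

1, 3, 4, 5, 6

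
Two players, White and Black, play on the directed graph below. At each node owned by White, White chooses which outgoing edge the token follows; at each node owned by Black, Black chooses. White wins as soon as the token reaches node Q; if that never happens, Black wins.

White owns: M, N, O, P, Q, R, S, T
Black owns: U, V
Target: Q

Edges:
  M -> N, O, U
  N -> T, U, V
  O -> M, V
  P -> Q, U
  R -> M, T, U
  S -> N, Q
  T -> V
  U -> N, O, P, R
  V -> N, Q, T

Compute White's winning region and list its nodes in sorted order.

A0 = {Q}
A1: add {P, S} — P (White) has P→Q; S (White) has S→Q.
A2 = A1; e.g. M (White) has no edge into A1. Fixed point.
White's winning region = {P, Q, S}.

P, Q, S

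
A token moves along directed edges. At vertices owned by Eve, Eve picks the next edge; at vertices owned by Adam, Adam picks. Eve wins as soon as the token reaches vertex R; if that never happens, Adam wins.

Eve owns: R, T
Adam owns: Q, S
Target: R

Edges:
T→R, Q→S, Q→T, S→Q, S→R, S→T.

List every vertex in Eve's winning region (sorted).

R, T

A0 = {R}
A1: add {T} — T (Eve) has T→R.
A2 = A1; e.g. Q (Adam) can still go to S. Fixed point.
Eve's winning region = {R, T}.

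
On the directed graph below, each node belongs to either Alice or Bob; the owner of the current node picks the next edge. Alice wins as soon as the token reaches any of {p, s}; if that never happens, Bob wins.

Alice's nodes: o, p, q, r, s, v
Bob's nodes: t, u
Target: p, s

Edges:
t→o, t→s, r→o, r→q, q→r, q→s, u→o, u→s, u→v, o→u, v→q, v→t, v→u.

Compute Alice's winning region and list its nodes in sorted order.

A0 = {p, s}
A1: add {q} — q (Alice) has q→s.
A2: add {r, v} — r (Alice) has r→q; v (Alice) has v→q.
A3 = A2; e.g. o (Alice) has no edge into A2. Fixed point.
Alice's winning region = {p, q, r, s, v}.

p, q, r, s, v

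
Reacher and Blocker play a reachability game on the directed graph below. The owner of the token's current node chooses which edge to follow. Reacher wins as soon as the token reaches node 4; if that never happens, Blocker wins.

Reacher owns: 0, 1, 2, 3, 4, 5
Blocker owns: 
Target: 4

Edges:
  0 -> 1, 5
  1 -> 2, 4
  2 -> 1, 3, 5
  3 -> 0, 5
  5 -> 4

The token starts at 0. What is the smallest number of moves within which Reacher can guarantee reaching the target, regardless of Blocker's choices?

2

A0 = {4}
A1: add {1, 5} — 1 (Reacher) has 1→4; 5 (Reacher) has 5→4.
A2: add {0, 2, 3} — 0 (Reacher) has 0→1; 2 (Reacher) has 2→1; 3 (Reacher) has 3→5.
A2 = all vertices. Fixed point.
0 enters the attractor at level 2, so Reacher can force the target in 2 moves from there.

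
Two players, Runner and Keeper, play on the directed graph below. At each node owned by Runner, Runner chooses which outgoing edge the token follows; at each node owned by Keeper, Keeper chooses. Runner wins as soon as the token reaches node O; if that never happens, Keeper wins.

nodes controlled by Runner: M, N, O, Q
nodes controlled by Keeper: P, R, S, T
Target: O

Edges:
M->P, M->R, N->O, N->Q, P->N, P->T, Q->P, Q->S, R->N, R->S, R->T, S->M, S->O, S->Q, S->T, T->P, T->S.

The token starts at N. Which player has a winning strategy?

Runner

A0 = {O}
A1: add {N} — N (Runner) has N→O.
A2 = A1; e.g. M (Runner) has no edge into A1. Fixed point.
N ∈ A1, so Runner can force the target.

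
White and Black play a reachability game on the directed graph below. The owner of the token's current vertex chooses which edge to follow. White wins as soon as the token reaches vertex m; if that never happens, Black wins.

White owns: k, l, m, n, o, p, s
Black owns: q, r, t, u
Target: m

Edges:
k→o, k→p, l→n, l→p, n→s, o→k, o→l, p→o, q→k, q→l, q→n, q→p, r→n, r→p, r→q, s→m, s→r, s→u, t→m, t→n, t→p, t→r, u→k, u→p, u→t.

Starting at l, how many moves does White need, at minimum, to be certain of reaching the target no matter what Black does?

3

A0 = {m}
A1: add {s} — s (White) has s→m.
A2: add {n} — n (White) has n→s.
A3: add {l} — l (White) has l→n.
l enters the attractor at level 3, so White can force the target in 3 moves from there.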